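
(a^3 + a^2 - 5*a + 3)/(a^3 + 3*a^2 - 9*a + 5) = (a + 3)/(a + 5)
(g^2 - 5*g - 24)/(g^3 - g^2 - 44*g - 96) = 1/(g + 4)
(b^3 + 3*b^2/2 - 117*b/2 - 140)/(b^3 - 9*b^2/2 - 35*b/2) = (b^2 - b - 56)/(b*(b - 7))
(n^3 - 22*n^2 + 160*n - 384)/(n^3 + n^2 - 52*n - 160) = (n^2 - 14*n + 48)/(n^2 + 9*n + 20)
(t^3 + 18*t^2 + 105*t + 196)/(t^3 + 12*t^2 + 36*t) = (t^3 + 18*t^2 + 105*t + 196)/(t*(t^2 + 12*t + 36))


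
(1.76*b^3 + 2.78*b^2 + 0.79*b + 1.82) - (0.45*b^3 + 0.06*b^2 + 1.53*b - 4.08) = 1.31*b^3 + 2.72*b^2 - 0.74*b + 5.9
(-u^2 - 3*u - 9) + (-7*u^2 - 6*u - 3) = -8*u^2 - 9*u - 12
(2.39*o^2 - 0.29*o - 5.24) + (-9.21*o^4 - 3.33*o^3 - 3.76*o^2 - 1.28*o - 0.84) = -9.21*o^4 - 3.33*o^3 - 1.37*o^2 - 1.57*o - 6.08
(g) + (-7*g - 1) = -6*g - 1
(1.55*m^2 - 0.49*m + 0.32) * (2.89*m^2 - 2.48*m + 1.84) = 4.4795*m^4 - 5.2601*m^3 + 4.992*m^2 - 1.6952*m + 0.5888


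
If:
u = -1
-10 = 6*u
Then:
No Solution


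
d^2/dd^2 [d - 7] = 0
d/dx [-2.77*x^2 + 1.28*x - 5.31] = 1.28 - 5.54*x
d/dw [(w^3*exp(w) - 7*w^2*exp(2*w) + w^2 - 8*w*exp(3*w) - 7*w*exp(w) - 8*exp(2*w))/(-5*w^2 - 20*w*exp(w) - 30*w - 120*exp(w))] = ((w^2 + 4*w*exp(w) + 6*w + 24*exp(w))*(-w^3*exp(w) + 14*w^2*exp(2*w) - 3*w^2*exp(w) + 24*w*exp(3*w) + 14*w*exp(2*w) + 7*w*exp(w) - 2*w + 8*exp(3*w) + 16*exp(2*w) + 7*exp(w)) - 2*(2*w*exp(w) + w + 14*exp(w) + 3)*(-w^3*exp(w) + 7*w^2*exp(2*w) - w^2 + 8*w*exp(3*w) + 7*w*exp(w) + 8*exp(2*w)))/(5*(w^2 + 4*w*exp(w) + 6*w + 24*exp(w))^2)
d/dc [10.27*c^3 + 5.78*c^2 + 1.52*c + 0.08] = 30.81*c^2 + 11.56*c + 1.52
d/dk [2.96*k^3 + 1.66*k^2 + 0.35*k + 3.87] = 8.88*k^2 + 3.32*k + 0.35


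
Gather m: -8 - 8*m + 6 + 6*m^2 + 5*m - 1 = 6*m^2 - 3*m - 3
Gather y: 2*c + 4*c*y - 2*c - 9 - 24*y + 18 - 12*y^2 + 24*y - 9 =4*c*y - 12*y^2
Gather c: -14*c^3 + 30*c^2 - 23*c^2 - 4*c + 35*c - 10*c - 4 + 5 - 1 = -14*c^3 + 7*c^2 + 21*c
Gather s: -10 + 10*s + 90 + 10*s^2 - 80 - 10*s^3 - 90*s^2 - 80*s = -10*s^3 - 80*s^2 - 70*s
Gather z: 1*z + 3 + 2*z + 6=3*z + 9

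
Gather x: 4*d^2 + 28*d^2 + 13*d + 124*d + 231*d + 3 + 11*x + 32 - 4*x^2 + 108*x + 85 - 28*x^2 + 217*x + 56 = 32*d^2 + 368*d - 32*x^2 + 336*x + 176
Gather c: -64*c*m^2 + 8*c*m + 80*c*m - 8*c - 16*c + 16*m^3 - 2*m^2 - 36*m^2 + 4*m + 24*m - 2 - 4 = c*(-64*m^2 + 88*m - 24) + 16*m^3 - 38*m^2 + 28*m - 6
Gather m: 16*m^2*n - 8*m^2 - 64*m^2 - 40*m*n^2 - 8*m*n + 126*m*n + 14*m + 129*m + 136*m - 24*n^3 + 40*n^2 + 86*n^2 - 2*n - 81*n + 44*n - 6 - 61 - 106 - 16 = m^2*(16*n - 72) + m*(-40*n^2 + 118*n + 279) - 24*n^3 + 126*n^2 - 39*n - 189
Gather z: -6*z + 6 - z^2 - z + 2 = -z^2 - 7*z + 8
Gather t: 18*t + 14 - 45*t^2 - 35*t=-45*t^2 - 17*t + 14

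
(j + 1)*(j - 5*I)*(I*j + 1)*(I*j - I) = -j^4 + 6*I*j^3 + 6*j^2 - 6*I*j - 5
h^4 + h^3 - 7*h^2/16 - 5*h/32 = h*(h - 1/2)*(h + 1/4)*(h + 5/4)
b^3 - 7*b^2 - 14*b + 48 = (b - 8)*(b - 2)*(b + 3)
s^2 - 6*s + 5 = (s - 5)*(s - 1)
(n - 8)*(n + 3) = n^2 - 5*n - 24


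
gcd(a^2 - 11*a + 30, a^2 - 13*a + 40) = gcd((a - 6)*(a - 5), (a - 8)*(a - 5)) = a - 5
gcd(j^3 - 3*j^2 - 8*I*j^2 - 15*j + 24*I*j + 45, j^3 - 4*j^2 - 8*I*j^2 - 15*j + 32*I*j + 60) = j^2 - 8*I*j - 15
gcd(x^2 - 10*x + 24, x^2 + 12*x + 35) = 1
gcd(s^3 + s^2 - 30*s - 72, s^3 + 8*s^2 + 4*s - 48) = s + 4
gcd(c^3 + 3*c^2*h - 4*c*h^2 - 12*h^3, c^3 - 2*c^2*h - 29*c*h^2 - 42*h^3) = c^2 + 5*c*h + 6*h^2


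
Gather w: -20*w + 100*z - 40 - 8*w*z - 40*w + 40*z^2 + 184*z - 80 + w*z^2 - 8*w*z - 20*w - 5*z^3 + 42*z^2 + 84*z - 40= w*(z^2 - 16*z - 80) - 5*z^3 + 82*z^2 + 368*z - 160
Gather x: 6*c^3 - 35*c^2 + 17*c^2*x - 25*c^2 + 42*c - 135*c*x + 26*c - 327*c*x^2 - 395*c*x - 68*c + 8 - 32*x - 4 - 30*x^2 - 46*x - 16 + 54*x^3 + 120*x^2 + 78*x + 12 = 6*c^3 - 60*c^2 + 54*x^3 + x^2*(90 - 327*c) + x*(17*c^2 - 530*c)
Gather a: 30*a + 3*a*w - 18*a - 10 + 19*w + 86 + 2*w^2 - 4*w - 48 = a*(3*w + 12) + 2*w^2 + 15*w + 28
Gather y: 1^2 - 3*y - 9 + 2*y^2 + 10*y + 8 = 2*y^2 + 7*y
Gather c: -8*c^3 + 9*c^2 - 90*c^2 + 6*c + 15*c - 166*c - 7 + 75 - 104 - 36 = -8*c^3 - 81*c^2 - 145*c - 72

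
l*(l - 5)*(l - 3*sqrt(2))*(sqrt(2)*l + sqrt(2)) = sqrt(2)*l^4 - 6*l^3 - 4*sqrt(2)*l^3 - 5*sqrt(2)*l^2 + 24*l^2 + 30*l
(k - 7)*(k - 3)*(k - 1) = k^3 - 11*k^2 + 31*k - 21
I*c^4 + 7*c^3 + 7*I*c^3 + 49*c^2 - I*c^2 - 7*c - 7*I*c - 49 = (c - 1)*(c + 7)*(c - 7*I)*(I*c + I)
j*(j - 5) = j^2 - 5*j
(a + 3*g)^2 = a^2 + 6*a*g + 9*g^2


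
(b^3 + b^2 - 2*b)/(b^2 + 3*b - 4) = b*(b + 2)/(b + 4)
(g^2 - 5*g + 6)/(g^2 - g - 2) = (g - 3)/(g + 1)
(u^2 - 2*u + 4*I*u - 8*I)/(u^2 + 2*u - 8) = (u + 4*I)/(u + 4)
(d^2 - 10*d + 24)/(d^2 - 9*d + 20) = (d - 6)/(d - 5)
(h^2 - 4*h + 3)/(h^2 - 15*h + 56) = (h^2 - 4*h + 3)/(h^2 - 15*h + 56)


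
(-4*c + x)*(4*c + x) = -16*c^2 + x^2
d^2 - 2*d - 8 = (d - 4)*(d + 2)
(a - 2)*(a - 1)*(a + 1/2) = a^3 - 5*a^2/2 + a/2 + 1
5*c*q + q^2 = q*(5*c + q)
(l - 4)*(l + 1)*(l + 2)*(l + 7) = l^4 + 6*l^3 - 17*l^2 - 78*l - 56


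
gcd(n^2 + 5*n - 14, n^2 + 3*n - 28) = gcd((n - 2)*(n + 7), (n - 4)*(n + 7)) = n + 7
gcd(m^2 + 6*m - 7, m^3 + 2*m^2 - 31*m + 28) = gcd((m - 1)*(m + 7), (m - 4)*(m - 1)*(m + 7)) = m^2 + 6*m - 7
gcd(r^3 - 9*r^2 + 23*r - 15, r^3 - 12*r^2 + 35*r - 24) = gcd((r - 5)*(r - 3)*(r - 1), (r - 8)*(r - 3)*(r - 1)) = r^2 - 4*r + 3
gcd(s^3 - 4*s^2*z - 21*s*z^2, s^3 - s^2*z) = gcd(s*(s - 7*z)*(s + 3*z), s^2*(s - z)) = s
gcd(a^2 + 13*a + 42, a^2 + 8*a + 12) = a + 6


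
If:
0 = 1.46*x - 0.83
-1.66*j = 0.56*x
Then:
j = -0.19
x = 0.57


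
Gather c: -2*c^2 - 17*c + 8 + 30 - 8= -2*c^2 - 17*c + 30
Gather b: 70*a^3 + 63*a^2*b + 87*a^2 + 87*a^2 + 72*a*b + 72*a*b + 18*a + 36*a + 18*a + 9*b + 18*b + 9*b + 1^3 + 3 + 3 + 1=70*a^3 + 174*a^2 + 72*a + b*(63*a^2 + 144*a + 36) + 8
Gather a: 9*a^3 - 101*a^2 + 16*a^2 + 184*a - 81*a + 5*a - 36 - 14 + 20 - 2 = 9*a^3 - 85*a^2 + 108*a - 32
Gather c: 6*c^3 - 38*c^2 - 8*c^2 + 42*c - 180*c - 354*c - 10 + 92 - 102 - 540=6*c^3 - 46*c^2 - 492*c - 560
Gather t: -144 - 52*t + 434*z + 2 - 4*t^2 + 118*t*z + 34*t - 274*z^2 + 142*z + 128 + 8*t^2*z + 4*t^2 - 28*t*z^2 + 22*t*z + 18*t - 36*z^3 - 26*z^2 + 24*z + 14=8*t^2*z + t*(-28*z^2 + 140*z) - 36*z^3 - 300*z^2 + 600*z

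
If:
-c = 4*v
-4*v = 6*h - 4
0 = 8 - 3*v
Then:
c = -32/3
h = -10/9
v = 8/3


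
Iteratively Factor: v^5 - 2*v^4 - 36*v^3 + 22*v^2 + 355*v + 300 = (v + 1)*(v^4 - 3*v^3 - 33*v^2 + 55*v + 300) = (v + 1)*(v + 3)*(v^3 - 6*v^2 - 15*v + 100) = (v - 5)*(v + 1)*(v + 3)*(v^2 - v - 20) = (v - 5)*(v + 1)*(v + 3)*(v + 4)*(v - 5)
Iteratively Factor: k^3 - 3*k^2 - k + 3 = (k - 1)*(k^2 - 2*k - 3) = (k - 3)*(k - 1)*(k + 1)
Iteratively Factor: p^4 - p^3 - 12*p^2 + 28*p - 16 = (p - 2)*(p^3 + p^2 - 10*p + 8) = (p - 2)*(p + 4)*(p^2 - 3*p + 2) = (p - 2)^2*(p + 4)*(p - 1)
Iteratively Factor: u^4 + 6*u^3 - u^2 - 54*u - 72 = (u - 3)*(u^3 + 9*u^2 + 26*u + 24) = (u - 3)*(u + 2)*(u^2 + 7*u + 12) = (u - 3)*(u + 2)*(u + 4)*(u + 3)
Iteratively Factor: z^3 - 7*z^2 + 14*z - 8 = (z - 4)*(z^2 - 3*z + 2) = (z - 4)*(z - 2)*(z - 1)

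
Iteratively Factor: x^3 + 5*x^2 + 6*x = (x + 2)*(x^2 + 3*x) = x*(x + 2)*(x + 3)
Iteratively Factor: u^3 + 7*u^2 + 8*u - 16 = (u - 1)*(u^2 + 8*u + 16) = (u - 1)*(u + 4)*(u + 4)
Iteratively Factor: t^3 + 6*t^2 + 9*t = (t + 3)*(t^2 + 3*t) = t*(t + 3)*(t + 3)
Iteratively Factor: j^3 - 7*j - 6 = (j - 3)*(j^2 + 3*j + 2) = (j - 3)*(j + 2)*(j + 1)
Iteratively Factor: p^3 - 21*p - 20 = (p + 1)*(p^2 - p - 20) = (p + 1)*(p + 4)*(p - 5)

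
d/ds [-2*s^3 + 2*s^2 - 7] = 2*s*(2 - 3*s)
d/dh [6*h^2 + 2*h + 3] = 12*h + 2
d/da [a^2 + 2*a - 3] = 2*a + 2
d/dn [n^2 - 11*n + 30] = 2*n - 11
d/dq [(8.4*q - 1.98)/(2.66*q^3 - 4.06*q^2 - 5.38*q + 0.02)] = (-44.688*q^3 + 49.9044*q^2 - 16.0776*q - 10.4844)/(7.0756*q^6 - 21.5992*q^5 - 12.138*q^4 + 43.792*q^3 + 28.782*q^2 - 0.2152*q + 0.0004)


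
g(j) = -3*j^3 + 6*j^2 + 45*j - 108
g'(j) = -9*j^2 + 12*j + 45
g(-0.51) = -128.99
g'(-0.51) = 36.54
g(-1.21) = -148.35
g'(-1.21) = 17.30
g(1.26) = -47.78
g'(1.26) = 45.83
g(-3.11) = -99.68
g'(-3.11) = -79.37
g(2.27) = -10.02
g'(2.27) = 25.86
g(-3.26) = -87.00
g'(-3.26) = -89.77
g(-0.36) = -123.28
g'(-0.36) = 39.51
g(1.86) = -22.85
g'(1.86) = 36.18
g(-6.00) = 486.00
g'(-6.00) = -351.00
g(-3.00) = -108.00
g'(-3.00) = -72.00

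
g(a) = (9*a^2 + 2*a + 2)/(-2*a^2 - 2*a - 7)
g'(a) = (4*a + 2)*(9*a^2 + 2*a + 2)/(-2*a^2 - 2*a - 7)^2 + (18*a + 2)/(-2*a^2 - 2*a - 7)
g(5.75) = -3.68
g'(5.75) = -0.16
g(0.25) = -0.40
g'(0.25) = -0.69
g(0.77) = -0.91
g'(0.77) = -1.15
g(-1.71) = -2.64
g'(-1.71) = 1.70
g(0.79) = -0.94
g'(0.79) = -1.16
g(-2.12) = -3.25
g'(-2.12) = 1.28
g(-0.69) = -0.75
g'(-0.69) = 1.50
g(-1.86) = -2.88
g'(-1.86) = 1.55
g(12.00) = -4.14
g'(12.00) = -0.03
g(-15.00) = -4.68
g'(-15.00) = -0.00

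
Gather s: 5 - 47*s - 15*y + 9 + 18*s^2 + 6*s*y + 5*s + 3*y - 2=18*s^2 + s*(6*y - 42) - 12*y + 12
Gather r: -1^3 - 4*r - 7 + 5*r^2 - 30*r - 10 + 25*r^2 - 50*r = 30*r^2 - 84*r - 18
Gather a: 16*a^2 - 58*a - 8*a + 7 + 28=16*a^2 - 66*a + 35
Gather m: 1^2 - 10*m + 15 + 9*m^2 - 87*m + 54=9*m^2 - 97*m + 70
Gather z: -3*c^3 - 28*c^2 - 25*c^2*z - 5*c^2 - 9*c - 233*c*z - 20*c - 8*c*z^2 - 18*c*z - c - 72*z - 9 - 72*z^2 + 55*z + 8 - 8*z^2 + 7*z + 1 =-3*c^3 - 33*c^2 - 30*c + z^2*(-8*c - 80) + z*(-25*c^2 - 251*c - 10)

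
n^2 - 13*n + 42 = (n - 7)*(n - 6)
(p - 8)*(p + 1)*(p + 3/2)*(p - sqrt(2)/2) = p^4 - 11*p^3/2 - sqrt(2)*p^3/2 - 37*p^2/2 + 11*sqrt(2)*p^2/4 - 12*p + 37*sqrt(2)*p/4 + 6*sqrt(2)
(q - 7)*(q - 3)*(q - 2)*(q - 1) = q^4 - 13*q^3 + 53*q^2 - 83*q + 42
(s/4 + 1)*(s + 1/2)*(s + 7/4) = s^3/4 + 25*s^2/16 + 79*s/32 + 7/8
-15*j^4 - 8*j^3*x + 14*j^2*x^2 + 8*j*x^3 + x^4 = (-j + x)*(j + x)*(3*j + x)*(5*j + x)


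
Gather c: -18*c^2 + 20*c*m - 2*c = -18*c^2 + c*(20*m - 2)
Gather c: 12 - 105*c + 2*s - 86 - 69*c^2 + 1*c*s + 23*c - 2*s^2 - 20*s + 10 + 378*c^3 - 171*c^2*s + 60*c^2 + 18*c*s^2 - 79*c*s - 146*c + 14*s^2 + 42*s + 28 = 378*c^3 + c^2*(-171*s - 9) + c*(18*s^2 - 78*s - 228) + 12*s^2 + 24*s - 36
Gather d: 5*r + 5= 5*r + 5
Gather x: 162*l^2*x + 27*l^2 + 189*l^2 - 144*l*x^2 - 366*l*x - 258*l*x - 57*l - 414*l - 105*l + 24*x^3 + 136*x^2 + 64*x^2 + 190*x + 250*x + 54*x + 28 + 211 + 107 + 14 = 216*l^2 - 576*l + 24*x^3 + x^2*(200 - 144*l) + x*(162*l^2 - 624*l + 494) + 360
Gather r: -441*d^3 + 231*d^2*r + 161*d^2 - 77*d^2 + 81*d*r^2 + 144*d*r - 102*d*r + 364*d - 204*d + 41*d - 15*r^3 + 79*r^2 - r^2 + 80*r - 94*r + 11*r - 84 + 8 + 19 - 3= -441*d^3 + 84*d^2 + 201*d - 15*r^3 + r^2*(81*d + 78) + r*(231*d^2 + 42*d - 3) - 60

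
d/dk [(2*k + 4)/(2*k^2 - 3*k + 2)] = 4*(-k^2 - 4*k + 4)/(4*k^4 - 12*k^3 + 17*k^2 - 12*k + 4)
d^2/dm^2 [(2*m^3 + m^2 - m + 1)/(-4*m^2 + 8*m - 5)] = 2*(-104*m^3 + 252*m^2 - 114*m - 29)/(64*m^6 - 384*m^5 + 1008*m^4 - 1472*m^3 + 1260*m^2 - 600*m + 125)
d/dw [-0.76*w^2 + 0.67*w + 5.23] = 0.67 - 1.52*w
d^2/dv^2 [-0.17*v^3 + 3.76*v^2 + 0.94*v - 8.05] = 7.52 - 1.02*v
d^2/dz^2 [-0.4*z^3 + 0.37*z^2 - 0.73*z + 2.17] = 0.74 - 2.4*z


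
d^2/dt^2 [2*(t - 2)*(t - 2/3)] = 4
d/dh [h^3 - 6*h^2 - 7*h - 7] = 3*h^2 - 12*h - 7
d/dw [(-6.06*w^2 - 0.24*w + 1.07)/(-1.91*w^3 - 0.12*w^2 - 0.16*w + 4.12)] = (-11.5746*w^4 - 0.9168*w^3 + 7.0719*w^2 - 49.6776*w - 0.8176)/(3.6481*w^6 + 0.4584*w^5 + 0.6256*w^4 - 15.7*w^3 - 0.9632*w^2 - 1.3184*w + 16.9744)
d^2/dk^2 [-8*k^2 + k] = -16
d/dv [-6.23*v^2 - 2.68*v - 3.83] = -12.46*v - 2.68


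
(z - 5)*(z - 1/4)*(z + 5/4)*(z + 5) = z^4 + z^3 - 405*z^2/16 - 25*z + 125/16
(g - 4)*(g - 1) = g^2 - 5*g + 4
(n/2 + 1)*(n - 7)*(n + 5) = n^3/2 - 39*n/2 - 35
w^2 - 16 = (w - 4)*(w + 4)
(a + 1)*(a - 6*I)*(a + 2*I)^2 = a^4 + a^3 - 2*I*a^3 + 20*a^2 - 2*I*a^2 + 20*a + 24*I*a + 24*I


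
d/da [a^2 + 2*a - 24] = 2*a + 2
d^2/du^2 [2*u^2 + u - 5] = 4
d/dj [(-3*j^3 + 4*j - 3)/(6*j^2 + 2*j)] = 3*(-3*j^4 - 2*j^3 - 4*j^2 + 6*j + 1)/(2*j^2*(9*j^2 + 6*j + 1))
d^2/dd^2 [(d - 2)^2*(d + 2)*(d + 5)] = 12*d^2 + 18*d - 28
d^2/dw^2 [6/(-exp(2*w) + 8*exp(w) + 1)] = 24*(2*(exp(w) - 4)^2*exp(w) + (exp(w) - 2)*(-exp(2*w) + 8*exp(w) + 1))*exp(w)/(-exp(2*w) + 8*exp(w) + 1)^3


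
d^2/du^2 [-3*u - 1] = 0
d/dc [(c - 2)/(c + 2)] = 4/(c + 2)^2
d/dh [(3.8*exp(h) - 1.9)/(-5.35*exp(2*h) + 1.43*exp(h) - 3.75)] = (20.33*exp(2*h) - 20.33*exp(h) - 11.533)*exp(h)/(28.6225*exp(4*h) - 15.301*exp(3*h) + 42.1699*exp(2*h) - 10.725*exp(h) + 14.0625)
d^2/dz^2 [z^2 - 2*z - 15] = 2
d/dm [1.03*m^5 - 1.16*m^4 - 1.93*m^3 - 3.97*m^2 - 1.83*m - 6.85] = 5.15*m^4 - 4.64*m^3 - 5.79*m^2 - 7.94*m - 1.83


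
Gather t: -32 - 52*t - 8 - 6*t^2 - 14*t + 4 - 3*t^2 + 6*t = -9*t^2 - 60*t - 36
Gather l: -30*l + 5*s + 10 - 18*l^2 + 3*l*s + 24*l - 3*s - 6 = -18*l^2 + l*(3*s - 6) + 2*s + 4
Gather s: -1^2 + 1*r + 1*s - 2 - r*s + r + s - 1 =2*r + s*(2 - r) - 4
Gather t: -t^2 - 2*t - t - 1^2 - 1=-t^2 - 3*t - 2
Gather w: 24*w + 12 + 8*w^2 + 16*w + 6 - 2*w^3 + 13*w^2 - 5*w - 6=-2*w^3 + 21*w^2 + 35*w + 12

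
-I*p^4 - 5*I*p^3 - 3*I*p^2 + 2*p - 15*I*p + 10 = (p + 5)*(p - 2*I)*(p + I)*(-I*p + 1)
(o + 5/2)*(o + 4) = o^2 + 13*o/2 + 10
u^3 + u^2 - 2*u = u*(u - 1)*(u + 2)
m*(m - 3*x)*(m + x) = m^3 - 2*m^2*x - 3*m*x^2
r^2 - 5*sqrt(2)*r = r*(r - 5*sqrt(2))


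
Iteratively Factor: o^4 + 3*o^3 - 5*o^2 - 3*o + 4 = (o + 4)*(o^3 - o^2 - o + 1) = (o - 1)*(o + 4)*(o^2 - 1) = (o - 1)^2*(o + 4)*(o + 1)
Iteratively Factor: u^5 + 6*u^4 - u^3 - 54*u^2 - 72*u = (u + 3)*(u^4 + 3*u^3 - 10*u^2 - 24*u) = (u + 2)*(u + 3)*(u^3 + u^2 - 12*u) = (u - 3)*(u + 2)*(u + 3)*(u^2 + 4*u) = (u - 3)*(u + 2)*(u + 3)*(u + 4)*(u)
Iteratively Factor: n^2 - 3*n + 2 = (n - 2)*(n - 1)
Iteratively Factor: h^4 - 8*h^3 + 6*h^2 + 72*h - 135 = (h - 3)*(h^3 - 5*h^2 - 9*h + 45) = (h - 3)^2*(h^2 - 2*h - 15) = (h - 5)*(h - 3)^2*(h + 3)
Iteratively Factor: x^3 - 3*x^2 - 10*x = (x - 5)*(x^2 + 2*x) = (x - 5)*(x + 2)*(x)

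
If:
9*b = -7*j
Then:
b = -7*j/9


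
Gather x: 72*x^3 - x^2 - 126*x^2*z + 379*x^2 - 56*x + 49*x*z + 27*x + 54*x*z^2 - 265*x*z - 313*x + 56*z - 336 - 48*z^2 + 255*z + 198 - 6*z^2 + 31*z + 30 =72*x^3 + x^2*(378 - 126*z) + x*(54*z^2 - 216*z - 342) - 54*z^2 + 342*z - 108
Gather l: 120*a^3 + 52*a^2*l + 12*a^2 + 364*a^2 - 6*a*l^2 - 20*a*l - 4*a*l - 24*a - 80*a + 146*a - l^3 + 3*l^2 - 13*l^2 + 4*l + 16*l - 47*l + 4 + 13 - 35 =120*a^3 + 376*a^2 + 42*a - l^3 + l^2*(-6*a - 10) + l*(52*a^2 - 24*a - 27) - 18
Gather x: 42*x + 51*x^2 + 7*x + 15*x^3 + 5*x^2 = 15*x^3 + 56*x^2 + 49*x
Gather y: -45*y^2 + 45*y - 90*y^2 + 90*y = -135*y^2 + 135*y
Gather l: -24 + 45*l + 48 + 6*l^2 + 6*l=6*l^2 + 51*l + 24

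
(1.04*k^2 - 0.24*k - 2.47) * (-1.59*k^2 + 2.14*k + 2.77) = -1.6536*k^4 + 2.6072*k^3 + 6.2945*k^2 - 5.9506*k - 6.8419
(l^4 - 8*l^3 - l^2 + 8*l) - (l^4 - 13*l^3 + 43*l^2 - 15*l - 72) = 5*l^3 - 44*l^2 + 23*l + 72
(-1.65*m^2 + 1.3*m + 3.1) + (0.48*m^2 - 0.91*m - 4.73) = -1.17*m^2 + 0.39*m - 1.63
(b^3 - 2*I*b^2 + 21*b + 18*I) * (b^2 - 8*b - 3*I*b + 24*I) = b^5 - 8*b^4 - 5*I*b^4 + 15*b^3 + 40*I*b^3 - 120*b^2 - 45*I*b^2 + 54*b + 360*I*b - 432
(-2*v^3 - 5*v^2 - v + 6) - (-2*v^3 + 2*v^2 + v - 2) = -7*v^2 - 2*v + 8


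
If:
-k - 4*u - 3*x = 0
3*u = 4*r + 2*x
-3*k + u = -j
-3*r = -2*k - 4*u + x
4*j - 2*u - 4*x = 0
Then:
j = 0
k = 0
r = 0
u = 0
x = 0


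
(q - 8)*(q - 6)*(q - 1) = q^3 - 15*q^2 + 62*q - 48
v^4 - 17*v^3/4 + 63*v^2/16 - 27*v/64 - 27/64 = (v - 3)*(v - 3/4)^2*(v + 1/4)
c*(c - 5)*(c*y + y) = c^3*y - 4*c^2*y - 5*c*y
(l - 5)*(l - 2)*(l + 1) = l^3 - 6*l^2 + 3*l + 10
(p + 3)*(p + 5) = p^2 + 8*p + 15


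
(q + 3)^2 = q^2 + 6*q + 9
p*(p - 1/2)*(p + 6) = p^3 + 11*p^2/2 - 3*p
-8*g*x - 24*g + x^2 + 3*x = (-8*g + x)*(x + 3)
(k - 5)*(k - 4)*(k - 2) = k^3 - 11*k^2 + 38*k - 40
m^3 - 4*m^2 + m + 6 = (m - 3)*(m - 2)*(m + 1)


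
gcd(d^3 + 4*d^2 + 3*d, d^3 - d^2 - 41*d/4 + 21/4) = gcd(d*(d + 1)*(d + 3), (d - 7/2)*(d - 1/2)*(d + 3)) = d + 3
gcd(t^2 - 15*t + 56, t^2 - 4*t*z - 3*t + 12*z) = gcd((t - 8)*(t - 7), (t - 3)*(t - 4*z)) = 1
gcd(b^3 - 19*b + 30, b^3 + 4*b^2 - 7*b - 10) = b^2 + 3*b - 10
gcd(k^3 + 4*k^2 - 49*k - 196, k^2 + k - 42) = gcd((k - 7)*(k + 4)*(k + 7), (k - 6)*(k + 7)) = k + 7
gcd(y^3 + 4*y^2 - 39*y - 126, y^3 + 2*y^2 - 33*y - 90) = y^2 - 3*y - 18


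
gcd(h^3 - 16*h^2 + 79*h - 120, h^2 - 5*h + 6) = h - 3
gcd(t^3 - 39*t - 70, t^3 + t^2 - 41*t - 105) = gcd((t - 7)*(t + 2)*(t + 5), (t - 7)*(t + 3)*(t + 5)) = t^2 - 2*t - 35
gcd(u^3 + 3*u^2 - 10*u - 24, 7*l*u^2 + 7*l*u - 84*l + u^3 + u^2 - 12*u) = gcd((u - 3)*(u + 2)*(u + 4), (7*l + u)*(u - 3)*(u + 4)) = u^2 + u - 12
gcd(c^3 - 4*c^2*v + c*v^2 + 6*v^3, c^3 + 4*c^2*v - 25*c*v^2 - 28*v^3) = c + v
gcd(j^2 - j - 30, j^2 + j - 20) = j + 5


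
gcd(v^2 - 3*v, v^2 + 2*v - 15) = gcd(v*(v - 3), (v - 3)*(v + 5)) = v - 3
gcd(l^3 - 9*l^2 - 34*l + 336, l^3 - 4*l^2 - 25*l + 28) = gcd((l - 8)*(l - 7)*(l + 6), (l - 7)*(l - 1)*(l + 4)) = l - 7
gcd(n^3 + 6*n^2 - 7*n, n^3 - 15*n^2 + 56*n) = n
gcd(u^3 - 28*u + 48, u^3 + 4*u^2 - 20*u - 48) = u^2 + 2*u - 24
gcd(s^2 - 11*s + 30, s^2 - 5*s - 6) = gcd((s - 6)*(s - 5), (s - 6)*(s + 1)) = s - 6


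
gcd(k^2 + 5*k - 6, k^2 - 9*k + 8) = k - 1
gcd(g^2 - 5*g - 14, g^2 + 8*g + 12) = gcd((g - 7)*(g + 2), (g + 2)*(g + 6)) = g + 2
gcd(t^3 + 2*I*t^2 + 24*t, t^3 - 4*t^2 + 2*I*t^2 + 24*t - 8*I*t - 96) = t^2 + 2*I*t + 24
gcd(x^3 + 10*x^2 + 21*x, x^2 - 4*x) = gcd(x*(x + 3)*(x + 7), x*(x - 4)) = x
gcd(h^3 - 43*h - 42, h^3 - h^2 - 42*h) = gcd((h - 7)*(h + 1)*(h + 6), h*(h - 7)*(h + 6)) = h^2 - h - 42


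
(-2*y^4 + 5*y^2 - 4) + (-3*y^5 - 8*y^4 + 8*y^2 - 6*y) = -3*y^5 - 10*y^4 + 13*y^2 - 6*y - 4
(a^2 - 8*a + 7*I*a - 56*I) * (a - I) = a^3 - 8*a^2 + 6*I*a^2 + 7*a - 48*I*a - 56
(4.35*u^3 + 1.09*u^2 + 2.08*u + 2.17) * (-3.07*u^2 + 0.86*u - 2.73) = -13.3545*u^5 + 0.394699999999999*u^4 - 17.3237*u^3 - 7.8488*u^2 - 3.8122*u - 5.9241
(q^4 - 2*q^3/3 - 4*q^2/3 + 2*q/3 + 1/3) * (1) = q^4 - 2*q^3/3 - 4*q^2/3 + 2*q/3 + 1/3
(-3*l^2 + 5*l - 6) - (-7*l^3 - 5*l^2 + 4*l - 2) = 7*l^3 + 2*l^2 + l - 4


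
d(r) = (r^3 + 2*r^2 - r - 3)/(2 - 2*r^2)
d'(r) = 4*r*(r^3 + 2*r^2 - r - 3)/(2 - 2*r^2)^2 + (3*r^2 + 4*r - 1)/(2 - 2*r^2)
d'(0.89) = -21.09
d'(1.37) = -2.28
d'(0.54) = -1.58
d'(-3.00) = -0.45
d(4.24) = -3.09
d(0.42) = -1.82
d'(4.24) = -0.51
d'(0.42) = -1.12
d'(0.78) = -5.59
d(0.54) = -1.98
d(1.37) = -1.11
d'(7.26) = -0.50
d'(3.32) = -0.53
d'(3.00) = -0.55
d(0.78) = -2.67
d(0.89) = -3.85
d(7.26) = -4.62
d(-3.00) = 0.56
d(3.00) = -2.44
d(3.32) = -2.61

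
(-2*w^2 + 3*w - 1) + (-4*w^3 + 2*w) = -4*w^3 - 2*w^2 + 5*w - 1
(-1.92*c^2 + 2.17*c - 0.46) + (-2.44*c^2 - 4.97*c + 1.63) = -4.36*c^2 - 2.8*c + 1.17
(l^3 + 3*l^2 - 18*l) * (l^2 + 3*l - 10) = l^5 + 6*l^4 - 19*l^3 - 84*l^2 + 180*l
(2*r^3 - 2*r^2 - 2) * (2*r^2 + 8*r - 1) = 4*r^5 + 12*r^4 - 18*r^3 - 2*r^2 - 16*r + 2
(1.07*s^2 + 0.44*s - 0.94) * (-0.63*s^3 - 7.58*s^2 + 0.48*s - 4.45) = -0.6741*s^5 - 8.3878*s^4 - 2.2294*s^3 + 2.5749*s^2 - 2.4092*s + 4.183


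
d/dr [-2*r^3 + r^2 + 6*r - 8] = -6*r^2 + 2*r + 6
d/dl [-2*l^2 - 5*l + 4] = -4*l - 5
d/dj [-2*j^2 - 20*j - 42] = -4*j - 20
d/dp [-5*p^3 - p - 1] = -15*p^2 - 1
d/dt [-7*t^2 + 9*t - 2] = 9 - 14*t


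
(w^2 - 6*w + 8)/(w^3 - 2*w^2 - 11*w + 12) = (w - 2)/(w^2 + 2*w - 3)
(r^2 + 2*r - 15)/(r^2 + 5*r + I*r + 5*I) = (r - 3)/(r + I)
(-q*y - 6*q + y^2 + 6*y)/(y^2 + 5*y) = (-q*y - 6*q + y^2 + 6*y)/(y*(y + 5))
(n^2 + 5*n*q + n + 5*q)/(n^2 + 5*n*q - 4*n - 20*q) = (n + 1)/(n - 4)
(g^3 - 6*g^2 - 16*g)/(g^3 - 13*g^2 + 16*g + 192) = g*(g + 2)/(g^2 - 5*g - 24)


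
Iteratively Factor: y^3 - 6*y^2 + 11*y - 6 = (y - 1)*(y^2 - 5*y + 6) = (y - 2)*(y - 1)*(y - 3)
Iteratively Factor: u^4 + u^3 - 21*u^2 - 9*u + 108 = (u - 3)*(u^3 + 4*u^2 - 9*u - 36) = (u - 3)*(u + 4)*(u^2 - 9) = (u - 3)*(u + 3)*(u + 4)*(u - 3)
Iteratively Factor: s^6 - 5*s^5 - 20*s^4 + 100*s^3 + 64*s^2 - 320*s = (s - 2)*(s^5 - 3*s^4 - 26*s^3 + 48*s^2 + 160*s) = (s - 5)*(s - 2)*(s^4 + 2*s^3 - 16*s^2 - 32*s) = (s - 5)*(s - 2)*(s + 2)*(s^3 - 16*s) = (s - 5)*(s - 4)*(s - 2)*(s + 2)*(s^2 + 4*s) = s*(s - 5)*(s - 4)*(s - 2)*(s + 2)*(s + 4)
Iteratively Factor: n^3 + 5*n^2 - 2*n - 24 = (n - 2)*(n^2 + 7*n + 12) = (n - 2)*(n + 4)*(n + 3)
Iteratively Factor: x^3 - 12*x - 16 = (x + 2)*(x^2 - 2*x - 8) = (x + 2)^2*(x - 4)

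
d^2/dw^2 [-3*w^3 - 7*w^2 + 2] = -18*w - 14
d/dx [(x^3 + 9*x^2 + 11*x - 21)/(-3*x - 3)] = 2*(-x^3 - 6*x^2 - 9*x - 16)/(3*(x^2 + 2*x + 1))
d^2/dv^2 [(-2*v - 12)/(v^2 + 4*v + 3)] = 4*(-4*(v + 2)^2*(v + 6) + (3*v + 10)*(v^2 + 4*v + 3))/(v^2 + 4*v + 3)^3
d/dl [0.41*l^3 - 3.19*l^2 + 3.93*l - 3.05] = 1.23*l^2 - 6.38*l + 3.93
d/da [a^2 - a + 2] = 2*a - 1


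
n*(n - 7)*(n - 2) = n^3 - 9*n^2 + 14*n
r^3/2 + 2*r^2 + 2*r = r*(r/2 + 1)*(r + 2)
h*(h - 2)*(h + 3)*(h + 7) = h^4 + 8*h^3 + h^2 - 42*h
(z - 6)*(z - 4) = z^2 - 10*z + 24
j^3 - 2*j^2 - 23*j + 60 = (j - 4)*(j - 3)*(j + 5)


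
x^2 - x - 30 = (x - 6)*(x + 5)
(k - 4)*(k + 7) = k^2 + 3*k - 28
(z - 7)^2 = z^2 - 14*z + 49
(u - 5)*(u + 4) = u^2 - u - 20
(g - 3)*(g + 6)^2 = g^3 + 9*g^2 - 108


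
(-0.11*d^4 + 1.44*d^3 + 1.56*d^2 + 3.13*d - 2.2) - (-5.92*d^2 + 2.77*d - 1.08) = -0.11*d^4 + 1.44*d^3 + 7.48*d^2 + 0.36*d - 1.12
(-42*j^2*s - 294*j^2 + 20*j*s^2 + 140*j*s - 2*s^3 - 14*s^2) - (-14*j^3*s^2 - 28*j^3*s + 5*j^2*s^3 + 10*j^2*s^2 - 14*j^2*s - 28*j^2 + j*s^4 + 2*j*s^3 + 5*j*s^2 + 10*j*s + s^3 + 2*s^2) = 14*j^3*s^2 + 28*j^3*s - 5*j^2*s^3 - 10*j^2*s^2 - 28*j^2*s - 266*j^2 - j*s^4 - 2*j*s^3 + 15*j*s^2 + 130*j*s - 3*s^3 - 16*s^2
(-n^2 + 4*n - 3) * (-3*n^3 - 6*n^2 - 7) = 3*n^5 - 6*n^4 - 15*n^3 + 25*n^2 - 28*n + 21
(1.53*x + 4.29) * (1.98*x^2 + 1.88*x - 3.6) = 3.0294*x^3 + 11.3706*x^2 + 2.5572*x - 15.444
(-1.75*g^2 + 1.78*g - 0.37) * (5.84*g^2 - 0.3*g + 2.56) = -10.22*g^4 + 10.9202*g^3 - 7.1748*g^2 + 4.6678*g - 0.9472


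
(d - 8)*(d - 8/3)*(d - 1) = d^3 - 35*d^2/3 + 32*d - 64/3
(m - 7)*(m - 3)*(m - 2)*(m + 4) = m^4 - 8*m^3 - 7*m^2 + 122*m - 168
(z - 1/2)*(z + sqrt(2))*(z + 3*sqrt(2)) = z^3 - z^2/2 + 4*sqrt(2)*z^2 - 2*sqrt(2)*z + 6*z - 3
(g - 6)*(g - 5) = g^2 - 11*g + 30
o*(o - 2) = o^2 - 2*o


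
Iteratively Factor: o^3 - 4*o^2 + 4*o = (o)*(o^2 - 4*o + 4) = o*(o - 2)*(o - 2)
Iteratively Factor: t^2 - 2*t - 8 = (t - 4)*(t + 2)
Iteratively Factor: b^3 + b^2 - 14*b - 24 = (b + 3)*(b^2 - 2*b - 8) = (b - 4)*(b + 3)*(b + 2)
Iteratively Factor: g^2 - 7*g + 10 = (g - 2)*(g - 5)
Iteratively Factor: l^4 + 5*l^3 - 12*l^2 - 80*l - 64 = (l + 4)*(l^3 + l^2 - 16*l - 16) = (l + 1)*(l + 4)*(l^2 - 16) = (l + 1)*(l + 4)^2*(l - 4)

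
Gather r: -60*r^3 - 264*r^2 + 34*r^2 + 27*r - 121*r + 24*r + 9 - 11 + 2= -60*r^3 - 230*r^2 - 70*r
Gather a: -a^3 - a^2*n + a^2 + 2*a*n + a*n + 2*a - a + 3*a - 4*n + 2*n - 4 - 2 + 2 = -a^3 + a^2*(1 - n) + a*(3*n + 4) - 2*n - 4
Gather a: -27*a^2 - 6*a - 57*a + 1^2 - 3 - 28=-27*a^2 - 63*a - 30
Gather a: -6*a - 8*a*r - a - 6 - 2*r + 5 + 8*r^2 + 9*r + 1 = a*(-8*r - 7) + 8*r^2 + 7*r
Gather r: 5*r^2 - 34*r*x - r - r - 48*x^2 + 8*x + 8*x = 5*r^2 + r*(-34*x - 2) - 48*x^2 + 16*x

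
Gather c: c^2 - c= c^2 - c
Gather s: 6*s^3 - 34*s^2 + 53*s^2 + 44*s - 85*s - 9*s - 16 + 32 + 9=6*s^3 + 19*s^2 - 50*s + 25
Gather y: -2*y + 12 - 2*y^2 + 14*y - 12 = -2*y^2 + 12*y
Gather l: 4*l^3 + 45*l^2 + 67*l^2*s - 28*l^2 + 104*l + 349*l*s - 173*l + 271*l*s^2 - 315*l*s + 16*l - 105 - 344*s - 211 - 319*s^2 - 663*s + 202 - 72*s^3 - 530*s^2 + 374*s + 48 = 4*l^3 + l^2*(67*s + 17) + l*(271*s^2 + 34*s - 53) - 72*s^3 - 849*s^2 - 633*s - 66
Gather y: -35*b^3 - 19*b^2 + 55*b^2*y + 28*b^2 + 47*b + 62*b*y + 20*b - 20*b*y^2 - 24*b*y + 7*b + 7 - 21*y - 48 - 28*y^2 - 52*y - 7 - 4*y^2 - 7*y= -35*b^3 + 9*b^2 + 74*b + y^2*(-20*b - 32) + y*(55*b^2 + 38*b - 80) - 48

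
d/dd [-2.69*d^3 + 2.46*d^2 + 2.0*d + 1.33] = -8.07*d^2 + 4.92*d + 2.0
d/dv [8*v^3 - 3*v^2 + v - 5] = 24*v^2 - 6*v + 1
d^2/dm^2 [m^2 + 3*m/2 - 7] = 2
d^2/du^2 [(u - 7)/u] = -14/u^3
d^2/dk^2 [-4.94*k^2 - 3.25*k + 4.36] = -9.88000000000000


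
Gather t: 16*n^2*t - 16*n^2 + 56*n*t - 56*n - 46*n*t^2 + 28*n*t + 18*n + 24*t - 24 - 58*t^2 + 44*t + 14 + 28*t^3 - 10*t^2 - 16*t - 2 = -16*n^2 - 38*n + 28*t^3 + t^2*(-46*n - 68) + t*(16*n^2 + 84*n + 52) - 12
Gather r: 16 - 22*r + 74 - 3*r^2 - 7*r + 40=-3*r^2 - 29*r + 130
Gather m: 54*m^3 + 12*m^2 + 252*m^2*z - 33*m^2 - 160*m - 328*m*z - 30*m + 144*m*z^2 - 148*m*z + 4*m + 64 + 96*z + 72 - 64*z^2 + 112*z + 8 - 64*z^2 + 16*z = 54*m^3 + m^2*(252*z - 21) + m*(144*z^2 - 476*z - 186) - 128*z^2 + 224*z + 144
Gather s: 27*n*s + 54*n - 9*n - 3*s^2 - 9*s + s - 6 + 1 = 45*n - 3*s^2 + s*(27*n - 8) - 5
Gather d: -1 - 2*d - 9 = -2*d - 10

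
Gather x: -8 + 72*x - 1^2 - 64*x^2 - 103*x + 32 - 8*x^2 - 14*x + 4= -72*x^2 - 45*x + 27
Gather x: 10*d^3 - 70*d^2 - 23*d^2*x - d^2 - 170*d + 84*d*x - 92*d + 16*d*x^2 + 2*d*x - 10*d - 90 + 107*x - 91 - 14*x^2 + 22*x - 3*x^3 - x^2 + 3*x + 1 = 10*d^3 - 71*d^2 - 272*d - 3*x^3 + x^2*(16*d - 15) + x*(-23*d^2 + 86*d + 132) - 180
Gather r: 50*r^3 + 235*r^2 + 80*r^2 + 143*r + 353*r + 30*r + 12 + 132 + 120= 50*r^3 + 315*r^2 + 526*r + 264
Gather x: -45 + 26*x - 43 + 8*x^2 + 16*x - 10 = 8*x^2 + 42*x - 98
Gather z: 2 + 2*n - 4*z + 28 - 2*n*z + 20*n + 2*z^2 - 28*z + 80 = 22*n + 2*z^2 + z*(-2*n - 32) + 110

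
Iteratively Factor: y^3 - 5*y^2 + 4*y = (y - 1)*(y^2 - 4*y) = (y - 4)*(y - 1)*(y)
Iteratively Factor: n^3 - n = (n + 1)*(n^2 - n) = n*(n + 1)*(n - 1)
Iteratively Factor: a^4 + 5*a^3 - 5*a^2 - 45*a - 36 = (a - 3)*(a^3 + 8*a^2 + 19*a + 12) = (a - 3)*(a + 3)*(a^2 + 5*a + 4) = (a - 3)*(a + 3)*(a + 4)*(a + 1)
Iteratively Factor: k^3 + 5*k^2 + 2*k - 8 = (k + 4)*(k^2 + k - 2) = (k - 1)*(k + 4)*(k + 2)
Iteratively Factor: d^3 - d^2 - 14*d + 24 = (d - 2)*(d^2 + d - 12) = (d - 2)*(d + 4)*(d - 3)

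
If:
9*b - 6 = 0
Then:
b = 2/3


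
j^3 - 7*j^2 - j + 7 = (j - 7)*(j - 1)*(j + 1)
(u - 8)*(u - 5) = u^2 - 13*u + 40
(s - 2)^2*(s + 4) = s^3 - 12*s + 16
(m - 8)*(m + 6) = m^2 - 2*m - 48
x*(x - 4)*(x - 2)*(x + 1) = x^4 - 5*x^3 + 2*x^2 + 8*x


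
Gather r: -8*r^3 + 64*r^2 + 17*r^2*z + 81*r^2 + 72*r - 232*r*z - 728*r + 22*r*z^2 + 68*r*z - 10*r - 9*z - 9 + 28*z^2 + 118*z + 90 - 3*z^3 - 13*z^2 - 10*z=-8*r^3 + r^2*(17*z + 145) + r*(22*z^2 - 164*z - 666) - 3*z^3 + 15*z^2 + 99*z + 81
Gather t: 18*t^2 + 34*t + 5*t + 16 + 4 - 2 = 18*t^2 + 39*t + 18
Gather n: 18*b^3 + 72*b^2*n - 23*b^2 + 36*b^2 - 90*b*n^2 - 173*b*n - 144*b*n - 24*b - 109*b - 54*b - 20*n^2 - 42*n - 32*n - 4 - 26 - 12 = 18*b^3 + 13*b^2 - 187*b + n^2*(-90*b - 20) + n*(72*b^2 - 317*b - 74) - 42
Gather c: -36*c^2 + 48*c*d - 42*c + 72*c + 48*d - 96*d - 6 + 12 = -36*c^2 + c*(48*d + 30) - 48*d + 6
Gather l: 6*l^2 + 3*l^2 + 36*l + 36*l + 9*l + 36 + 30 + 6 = 9*l^2 + 81*l + 72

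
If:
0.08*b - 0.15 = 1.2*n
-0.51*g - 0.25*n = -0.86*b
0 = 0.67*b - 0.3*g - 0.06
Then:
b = 0.45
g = 0.81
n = -0.09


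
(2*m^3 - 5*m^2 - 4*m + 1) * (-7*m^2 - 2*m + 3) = -14*m^5 + 31*m^4 + 44*m^3 - 14*m^2 - 14*m + 3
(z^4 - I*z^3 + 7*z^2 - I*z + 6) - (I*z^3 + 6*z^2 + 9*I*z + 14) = z^4 - 2*I*z^3 + z^2 - 10*I*z - 8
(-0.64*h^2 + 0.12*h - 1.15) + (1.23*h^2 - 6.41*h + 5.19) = 0.59*h^2 - 6.29*h + 4.04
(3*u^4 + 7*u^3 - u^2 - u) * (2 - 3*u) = -9*u^5 - 15*u^4 + 17*u^3 + u^2 - 2*u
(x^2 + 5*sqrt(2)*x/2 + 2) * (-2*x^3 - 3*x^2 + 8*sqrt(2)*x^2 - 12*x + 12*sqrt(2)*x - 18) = -2*x^5 - 3*x^4 + 3*sqrt(2)*x^4 + 9*sqrt(2)*x^3/2 + 24*x^3 - 14*sqrt(2)*x^2 + 36*x^2 - 21*sqrt(2)*x - 24*x - 36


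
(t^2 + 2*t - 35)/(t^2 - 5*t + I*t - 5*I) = (t + 7)/(t + I)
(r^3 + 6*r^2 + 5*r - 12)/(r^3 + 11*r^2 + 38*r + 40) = (r^2 + 2*r - 3)/(r^2 + 7*r + 10)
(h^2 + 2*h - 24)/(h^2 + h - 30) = (h - 4)/(h - 5)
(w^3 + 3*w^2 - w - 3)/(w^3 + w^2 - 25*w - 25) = (w^2 + 2*w - 3)/(w^2 - 25)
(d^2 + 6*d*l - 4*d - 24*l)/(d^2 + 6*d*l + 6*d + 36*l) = (d - 4)/(d + 6)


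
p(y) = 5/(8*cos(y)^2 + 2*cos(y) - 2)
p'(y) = 5*(16*sin(y)*cos(y) + 2*sin(y))/(8*cos(y)^2 + 2*cos(y) - 2)^2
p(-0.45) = 0.80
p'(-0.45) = -0.90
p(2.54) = 2.80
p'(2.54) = -9.90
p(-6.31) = 0.63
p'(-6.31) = -0.04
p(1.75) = -2.38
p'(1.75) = -0.95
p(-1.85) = -2.57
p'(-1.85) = 3.07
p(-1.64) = -2.38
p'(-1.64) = -1.01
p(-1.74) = -2.37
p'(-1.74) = 0.77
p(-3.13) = 1.25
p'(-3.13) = 0.05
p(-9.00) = 1.77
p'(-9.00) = 3.26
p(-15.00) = 4.56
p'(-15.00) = 27.41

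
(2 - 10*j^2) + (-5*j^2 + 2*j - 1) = -15*j^2 + 2*j + 1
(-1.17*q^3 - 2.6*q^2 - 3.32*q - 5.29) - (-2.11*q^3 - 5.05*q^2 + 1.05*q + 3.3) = 0.94*q^3 + 2.45*q^2 - 4.37*q - 8.59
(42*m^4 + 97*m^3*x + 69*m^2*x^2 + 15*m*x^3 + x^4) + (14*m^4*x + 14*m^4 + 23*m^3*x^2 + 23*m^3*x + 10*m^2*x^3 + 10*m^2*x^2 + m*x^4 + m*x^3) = 14*m^4*x + 56*m^4 + 23*m^3*x^2 + 120*m^3*x + 10*m^2*x^3 + 79*m^2*x^2 + m*x^4 + 16*m*x^3 + x^4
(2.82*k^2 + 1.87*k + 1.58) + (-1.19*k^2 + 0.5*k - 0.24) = 1.63*k^2 + 2.37*k + 1.34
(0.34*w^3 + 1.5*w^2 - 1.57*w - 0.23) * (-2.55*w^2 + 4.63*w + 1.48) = -0.867*w^5 - 2.2508*w^4 + 11.4517*w^3 - 4.4626*w^2 - 3.3885*w - 0.3404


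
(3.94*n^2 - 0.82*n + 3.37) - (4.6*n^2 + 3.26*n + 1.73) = -0.66*n^2 - 4.08*n + 1.64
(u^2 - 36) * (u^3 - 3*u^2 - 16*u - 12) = u^5 - 3*u^4 - 52*u^3 + 96*u^2 + 576*u + 432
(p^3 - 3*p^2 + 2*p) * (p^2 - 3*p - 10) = p^5 - 6*p^4 + p^3 + 24*p^2 - 20*p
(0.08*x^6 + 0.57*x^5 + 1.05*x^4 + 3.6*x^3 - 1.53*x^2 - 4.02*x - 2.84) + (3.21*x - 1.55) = 0.08*x^6 + 0.57*x^5 + 1.05*x^4 + 3.6*x^3 - 1.53*x^2 - 0.81*x - 4.39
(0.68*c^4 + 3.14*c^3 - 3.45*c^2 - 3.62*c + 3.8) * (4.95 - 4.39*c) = -2.9852*c^5 - 10.4186*c^4 + 30.6885*c^3 - 1.1857*c^2 - 34.601*c + 18.81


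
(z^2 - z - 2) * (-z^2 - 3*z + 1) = -z^4 - 2*z^3 + 6*z^2 + 5*z - 2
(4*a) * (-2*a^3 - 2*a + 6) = -8*a^4 - 8*a^2 + 24*a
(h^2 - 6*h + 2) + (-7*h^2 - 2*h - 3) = -6*h^2 - 8*h - 1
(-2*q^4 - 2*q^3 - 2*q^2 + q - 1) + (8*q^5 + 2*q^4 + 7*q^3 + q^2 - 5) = 8*q^5 + 5*q^3 - q^2 + q - 6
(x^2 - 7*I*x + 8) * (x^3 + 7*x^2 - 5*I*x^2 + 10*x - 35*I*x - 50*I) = x^5 + 7*x^4 - 12*I*x^4 - 17*x^3 - 84*I*x^3 - 189*x^2 - 160*I*x^2 - 270*x - 280*I*x - 400*I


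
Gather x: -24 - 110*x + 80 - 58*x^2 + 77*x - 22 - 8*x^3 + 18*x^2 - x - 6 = -8*x^3 - 40*x^2 - 34*x + 28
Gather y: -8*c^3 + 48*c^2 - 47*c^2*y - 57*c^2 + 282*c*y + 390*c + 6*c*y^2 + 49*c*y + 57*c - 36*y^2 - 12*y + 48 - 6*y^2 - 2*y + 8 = -8*c^3 - 9*c^2 + 447*c + y^2*(6*c - 42) + y*(-47*c^2 + 331*c - 14) + 56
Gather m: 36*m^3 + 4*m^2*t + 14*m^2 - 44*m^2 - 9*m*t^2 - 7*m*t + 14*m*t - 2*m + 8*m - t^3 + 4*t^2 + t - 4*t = 36*m^3 + m^2*(4*t - 30) + m*(-9*t^2 + 7*t + 6) - t^3 + 4*t^2 - 3*t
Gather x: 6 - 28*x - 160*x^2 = -160*x^2 - 28*x + 6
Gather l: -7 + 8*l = 8*l - 7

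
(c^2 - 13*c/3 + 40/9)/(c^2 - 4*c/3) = (9*c^2 - 39*c + 40)/(3*c*(3*c - 4))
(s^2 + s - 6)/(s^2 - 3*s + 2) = (s + 3)/(s - 1)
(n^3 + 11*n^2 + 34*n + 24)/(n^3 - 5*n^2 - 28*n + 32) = (n^2 + 7*n + 6)/(n^2 - 9*n + 8)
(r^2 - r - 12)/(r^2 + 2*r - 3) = (r - 4)/(r - 1)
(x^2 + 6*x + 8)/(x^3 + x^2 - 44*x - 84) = (x + 4)/(x^2 - x - 42)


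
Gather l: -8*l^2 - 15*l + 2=-8*l^2 - 15*l + 2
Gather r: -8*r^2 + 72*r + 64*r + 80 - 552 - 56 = -8*r^2 + 136*r - 528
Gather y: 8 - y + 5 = 13 - y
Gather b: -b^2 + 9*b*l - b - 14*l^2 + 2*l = -b^2 + b*(9*l - 1) - 14*l^2 + 2*l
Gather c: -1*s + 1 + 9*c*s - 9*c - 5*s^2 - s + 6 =c*(9*s - 9) - 5*s^2 - 2*s + 7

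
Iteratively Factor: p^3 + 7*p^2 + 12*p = (p)*(p^2 + 7*p + 12) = p*(p + 3)*(p + 4)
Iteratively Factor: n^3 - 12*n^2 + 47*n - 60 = (n - 5)*(n^2 - 7*n + 12) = (n - 5)*(n - 4)*(n - 3)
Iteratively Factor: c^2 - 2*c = (c)*(c - 2)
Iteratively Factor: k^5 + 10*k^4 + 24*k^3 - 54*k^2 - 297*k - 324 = (k + 3)*(k^4 + 7*k^3 + 3*k^2 - 63*k - 108) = (k + 3)*(k + 4)*(k^3 + 3*k^2 - 9*k - 27) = (k + 3)^2*(k + 4)*(k^2 - 9) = (k + 3)^3*(k + 4)*(k - 3)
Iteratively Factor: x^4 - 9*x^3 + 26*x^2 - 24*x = (x)*(x^3 - 9*x^2 + 26*x - 24) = x*(x - 2)*(x^2 - 7*x + 12) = x*(x - 4)*(x - 2)*(x - 3)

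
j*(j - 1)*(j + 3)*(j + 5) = j^4 + 7*j^3 + 7*j^2 - 15*j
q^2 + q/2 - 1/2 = (q - 1/2)*(q + 1)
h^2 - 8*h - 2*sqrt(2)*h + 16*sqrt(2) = (h - 8)*(h - 2*sqrt(2))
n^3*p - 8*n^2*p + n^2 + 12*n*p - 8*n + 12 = (n - 6)*(n - 2)*(n*p + 1)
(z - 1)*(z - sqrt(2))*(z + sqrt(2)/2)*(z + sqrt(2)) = z^4 - z^3 + sqrt(2)*z^3/2 - 2*z^2 - sqrt(2)*z^2/2 - sqrt(2)*z + 2*z + sqrt(2)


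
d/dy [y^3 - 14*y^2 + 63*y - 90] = 3*y^2 - 28*y + 63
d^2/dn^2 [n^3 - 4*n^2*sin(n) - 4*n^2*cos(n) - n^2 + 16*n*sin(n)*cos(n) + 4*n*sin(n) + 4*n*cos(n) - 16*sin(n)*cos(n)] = 4*sqrt(2)*n^2*sin(n + pi/4) + 12*n*sin(n) - 32*n*sin(2*n) - 20*n*cos(n) + 6*n - 16*sin(n) + 32*sqrt(2)*sin(2*n + pi/4) - 2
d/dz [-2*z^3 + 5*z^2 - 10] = 2*z*(5 - 3*z)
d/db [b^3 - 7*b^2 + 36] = b*(3*b - 14)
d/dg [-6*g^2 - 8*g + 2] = -12*g - 8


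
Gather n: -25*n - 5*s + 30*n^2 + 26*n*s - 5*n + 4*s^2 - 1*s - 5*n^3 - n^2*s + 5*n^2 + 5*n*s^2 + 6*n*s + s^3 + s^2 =-5*n^3 + n^2*(35 - s) + n*(5*s^2 + 32*s - 30) + s^3 + 5*s^2 - 6*s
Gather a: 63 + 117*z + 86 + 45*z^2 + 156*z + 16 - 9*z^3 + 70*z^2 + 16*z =-9*z^3 + 115*z^2 + 289*z + 165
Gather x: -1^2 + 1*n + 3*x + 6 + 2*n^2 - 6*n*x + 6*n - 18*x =2*n^2 + 7*n + x*(-6*n - 15) + 5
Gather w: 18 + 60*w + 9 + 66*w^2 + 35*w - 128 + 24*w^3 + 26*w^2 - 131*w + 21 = 24*w^3 + 92*w^2 - 36*w - 80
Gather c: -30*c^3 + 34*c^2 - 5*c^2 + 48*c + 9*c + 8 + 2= -30*c^3 + 29*c^2 + 57*c + 10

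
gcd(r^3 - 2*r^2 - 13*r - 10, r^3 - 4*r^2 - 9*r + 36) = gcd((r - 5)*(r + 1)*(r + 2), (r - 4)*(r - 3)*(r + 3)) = 1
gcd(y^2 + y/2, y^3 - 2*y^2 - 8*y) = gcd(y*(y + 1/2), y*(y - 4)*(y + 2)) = y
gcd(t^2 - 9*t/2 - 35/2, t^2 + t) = 1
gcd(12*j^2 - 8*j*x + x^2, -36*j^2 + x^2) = -6*j + x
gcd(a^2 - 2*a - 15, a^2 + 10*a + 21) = a + 3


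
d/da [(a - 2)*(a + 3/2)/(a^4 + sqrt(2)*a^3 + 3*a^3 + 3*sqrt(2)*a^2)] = (-2*a^4 - 3*a^3/2 - sqrt(2)*a^3 + sqrt(2)*a^2 + 15*a^2 + 21*sqrt(2)*a/2 + 27*a + 18*sqrt(2))/(a^3*(a^4 + 2*sqrt(2)*a^3 + 6*a^3 + 11*a^2 + 12*sqrt(2)*a^2 + 12*a + 18*sqrt(2)*a + 18))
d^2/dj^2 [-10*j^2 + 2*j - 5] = -20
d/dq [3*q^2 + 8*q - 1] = 6*q + 8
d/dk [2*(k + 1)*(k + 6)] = 4*k + 14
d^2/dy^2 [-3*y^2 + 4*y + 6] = -6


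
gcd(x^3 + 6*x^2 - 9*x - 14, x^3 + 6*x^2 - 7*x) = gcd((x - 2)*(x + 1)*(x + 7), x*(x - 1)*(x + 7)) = x + 7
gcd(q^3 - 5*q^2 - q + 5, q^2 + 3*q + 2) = q + 1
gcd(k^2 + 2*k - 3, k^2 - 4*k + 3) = k - 1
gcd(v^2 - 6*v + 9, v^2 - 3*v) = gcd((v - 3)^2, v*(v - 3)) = v - 3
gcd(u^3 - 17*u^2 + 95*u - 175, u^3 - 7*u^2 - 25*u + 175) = u^2 - 12*u + 35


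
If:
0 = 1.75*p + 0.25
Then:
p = -0.14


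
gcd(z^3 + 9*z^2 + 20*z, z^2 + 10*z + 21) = 1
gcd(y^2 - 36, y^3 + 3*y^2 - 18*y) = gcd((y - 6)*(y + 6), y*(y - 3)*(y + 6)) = y + 6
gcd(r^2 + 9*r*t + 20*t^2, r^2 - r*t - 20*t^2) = r + 4*t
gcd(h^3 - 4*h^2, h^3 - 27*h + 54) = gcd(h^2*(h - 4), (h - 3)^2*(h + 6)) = 1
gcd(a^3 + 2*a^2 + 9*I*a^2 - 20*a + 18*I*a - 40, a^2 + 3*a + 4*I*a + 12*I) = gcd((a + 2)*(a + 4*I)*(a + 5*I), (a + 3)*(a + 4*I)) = a + 4*I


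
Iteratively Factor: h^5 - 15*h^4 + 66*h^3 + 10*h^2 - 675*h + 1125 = (h - 3)*(h^4 - 12*h^3 + 30*h^2 + 100*h - 375) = (h - 5)*(h - 3)*(h^3 - 7*h^2 - 5*h + 75) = (h - 5)^2*(h - 3)*(h^2 - 2*h - 15) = (h - 5)^3*(h - 3)*(h + 3)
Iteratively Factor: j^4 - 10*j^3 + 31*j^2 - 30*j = (j)*(j^3 - 10*j^2 + 31*j - 30) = j*(j - 2)*(j^2 - 8*j + 15) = j*(j - 3)*(j - 2)*(j - 5)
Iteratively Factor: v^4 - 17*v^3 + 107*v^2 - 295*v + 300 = (v - 4)*(v^3 - 13*v^2 + 55*v - 75) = (v - 4)*(v - 3)*(v^2 - 10*v + 25) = (v - 5)*(v - 4)*(v - 3)*(v - 5)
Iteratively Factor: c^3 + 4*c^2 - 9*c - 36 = (c + 4)*(c^2 - 9) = (c - 3)*(c + 4)*(c + 3)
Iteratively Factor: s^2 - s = (s - 1)*(s)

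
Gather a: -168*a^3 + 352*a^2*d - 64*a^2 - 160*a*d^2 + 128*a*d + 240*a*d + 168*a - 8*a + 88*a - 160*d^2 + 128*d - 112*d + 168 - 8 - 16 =-168*a^3 + a^2*(352*d - 64) + a*(-160*d^2 + 368*d + 248) - 160*d^2 + 16*d + 144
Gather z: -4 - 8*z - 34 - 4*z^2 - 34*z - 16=-4*z^2 - 42*z - 54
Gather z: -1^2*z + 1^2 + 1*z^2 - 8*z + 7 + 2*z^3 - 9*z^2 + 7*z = 2*z^3 - 8*z^2 - 2*z + 8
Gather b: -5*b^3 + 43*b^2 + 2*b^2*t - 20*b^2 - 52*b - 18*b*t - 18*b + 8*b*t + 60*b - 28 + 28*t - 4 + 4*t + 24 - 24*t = -5*b^3 + b^2*(2*t + 23) + b*(-10*t - 10) + 8*t - 8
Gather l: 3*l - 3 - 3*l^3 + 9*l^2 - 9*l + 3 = -3*l^3 + 9*l^2 - 6*l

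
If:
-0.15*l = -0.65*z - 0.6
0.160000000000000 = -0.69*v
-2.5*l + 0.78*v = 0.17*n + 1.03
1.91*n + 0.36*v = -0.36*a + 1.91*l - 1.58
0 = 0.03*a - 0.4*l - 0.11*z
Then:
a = -10.98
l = -0.54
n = 0.75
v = -0.23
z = -1.05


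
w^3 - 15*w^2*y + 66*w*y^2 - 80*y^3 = (w - 8*y)*(w - 5*y)*(w - 2*y)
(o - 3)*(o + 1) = o^2 - 2*o - 3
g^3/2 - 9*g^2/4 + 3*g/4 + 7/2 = (g/2 + 1/2)*(g - 7/2)*(g - 2)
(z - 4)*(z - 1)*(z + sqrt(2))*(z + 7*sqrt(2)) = z^4 - 5*z^3 + 8*sqrt(2)*z^3 - 40*sqrt(2)*z^2 + 18*z^2 - 70*z + 32*sqrt(2)*z + 56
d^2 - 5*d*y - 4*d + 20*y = (d - 4)*(d - 5*y)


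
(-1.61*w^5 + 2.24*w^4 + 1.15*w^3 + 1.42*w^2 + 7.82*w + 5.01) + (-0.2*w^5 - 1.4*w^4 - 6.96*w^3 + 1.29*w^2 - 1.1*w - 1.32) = -1.81*w^5 + 0.84*w^4 - 5.81*w^3 + 2.71*w^2 + 6.72*w + 3.69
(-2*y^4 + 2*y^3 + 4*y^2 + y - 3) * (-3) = 6*y^4 - 6*y^3 - 12*y^2 - 3*y + 9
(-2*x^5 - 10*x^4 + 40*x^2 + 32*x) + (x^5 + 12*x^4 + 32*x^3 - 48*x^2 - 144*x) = -x^5 + 2*x^4 + 32*x^3 - 8*x^2 - 112*x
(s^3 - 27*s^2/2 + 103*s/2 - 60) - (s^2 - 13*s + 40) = s^3 - 29*s^2/2 + 129*s/2 - 100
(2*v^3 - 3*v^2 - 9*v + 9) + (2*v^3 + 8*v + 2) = 4*v^3 - 3*v^2 - v + 11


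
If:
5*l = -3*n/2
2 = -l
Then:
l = -2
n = 20/3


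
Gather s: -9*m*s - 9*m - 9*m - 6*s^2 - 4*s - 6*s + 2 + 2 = -18*m - 6*s^2 + s*(-9*m - 10) + 4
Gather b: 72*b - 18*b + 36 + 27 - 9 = 54*b + 54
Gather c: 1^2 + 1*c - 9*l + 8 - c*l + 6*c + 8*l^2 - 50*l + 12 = c*(7 - l) + 8*l^2 - 59*l + 21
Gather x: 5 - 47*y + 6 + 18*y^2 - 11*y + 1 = 18*y^2 - 58*y + 12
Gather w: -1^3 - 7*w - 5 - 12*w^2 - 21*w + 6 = -12*w^2 - 28*w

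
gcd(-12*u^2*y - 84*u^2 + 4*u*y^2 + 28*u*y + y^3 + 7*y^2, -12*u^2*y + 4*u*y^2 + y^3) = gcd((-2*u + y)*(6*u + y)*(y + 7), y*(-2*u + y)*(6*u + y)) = -12*u^2 + 4*u*y + y^2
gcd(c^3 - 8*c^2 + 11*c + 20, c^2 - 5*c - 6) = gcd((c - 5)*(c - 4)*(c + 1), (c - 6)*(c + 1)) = c + 1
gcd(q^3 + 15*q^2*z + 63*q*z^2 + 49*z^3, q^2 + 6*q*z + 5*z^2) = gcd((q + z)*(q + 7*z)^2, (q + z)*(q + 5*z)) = q + z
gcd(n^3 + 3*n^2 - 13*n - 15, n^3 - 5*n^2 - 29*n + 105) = n^2 + 2*n - 15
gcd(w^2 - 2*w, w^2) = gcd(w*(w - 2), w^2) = w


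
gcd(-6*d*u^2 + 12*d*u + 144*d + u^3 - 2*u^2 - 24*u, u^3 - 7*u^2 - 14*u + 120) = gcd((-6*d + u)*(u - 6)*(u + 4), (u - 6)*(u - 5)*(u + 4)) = u^2 - 2*u - 24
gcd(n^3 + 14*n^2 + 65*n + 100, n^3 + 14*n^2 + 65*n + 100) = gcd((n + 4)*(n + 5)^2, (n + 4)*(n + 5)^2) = n^3 + 14*n^2 + 65*n + 100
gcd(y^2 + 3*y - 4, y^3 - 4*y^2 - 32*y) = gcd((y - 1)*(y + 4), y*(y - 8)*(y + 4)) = y + 4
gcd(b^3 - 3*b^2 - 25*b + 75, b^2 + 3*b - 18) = b - 3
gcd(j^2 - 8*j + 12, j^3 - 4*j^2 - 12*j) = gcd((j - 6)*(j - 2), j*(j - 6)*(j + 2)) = j - 6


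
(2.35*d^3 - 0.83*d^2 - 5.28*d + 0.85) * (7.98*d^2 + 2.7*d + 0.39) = 18.753*d^5 - 0.2784*d^4 - 43.4589*d^3 - 7.7967*d^2 + 0.2358*d + 0.3315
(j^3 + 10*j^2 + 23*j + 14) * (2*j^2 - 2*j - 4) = 2*j^5 + 18*j^4 + 22*j^3 - 58*j^2 - 120*j - 56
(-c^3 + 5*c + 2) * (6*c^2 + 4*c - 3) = -6*c^5 - 4*c^4 + 33*c^3 + 32*c^2 - 7*c - 6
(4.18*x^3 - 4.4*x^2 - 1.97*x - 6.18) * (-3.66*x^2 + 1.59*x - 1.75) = -15.2988*x^5 + 22.7502*x^4 - 7.1008*x^3 + 27.1865*x^2 - 6.3787*x + 10.815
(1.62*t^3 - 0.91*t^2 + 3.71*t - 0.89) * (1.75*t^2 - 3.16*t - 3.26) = 2.835*t^5 - 6.7117*t^4 + 4.0869*t^3 - 10.3145*t^2 - 9.2822*t + 2.9014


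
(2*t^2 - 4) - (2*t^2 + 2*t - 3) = -2*t - 1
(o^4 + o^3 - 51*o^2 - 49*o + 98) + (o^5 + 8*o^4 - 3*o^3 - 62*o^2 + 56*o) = o^5 + 9*o^4 - 2*o^3 - 113*o^2 + 7*o + 98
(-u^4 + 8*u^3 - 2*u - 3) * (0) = 0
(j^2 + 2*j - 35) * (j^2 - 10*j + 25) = j^4 - 8*j^3 - 30*j^2 + 400*j - 875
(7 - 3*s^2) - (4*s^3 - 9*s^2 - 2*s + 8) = -4*s^3 + 6*s^2 + 2*s - 1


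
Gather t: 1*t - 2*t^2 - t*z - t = -2*t^2 - t*z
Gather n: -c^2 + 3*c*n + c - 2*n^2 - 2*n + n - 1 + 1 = -c^2 + c - 2*n^2 + n*(3*c - 1)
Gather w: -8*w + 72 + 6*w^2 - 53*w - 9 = 6*w^2 - 61*w + 63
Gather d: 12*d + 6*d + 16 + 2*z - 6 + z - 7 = 18*d + 3*z + 3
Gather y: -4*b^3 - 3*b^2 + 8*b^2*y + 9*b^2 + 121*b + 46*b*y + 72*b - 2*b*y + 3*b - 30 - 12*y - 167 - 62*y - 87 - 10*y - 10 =-4*b^3 + 6*b^2 + 196*b + y*(8*b^2 + 44*b - 84) - 294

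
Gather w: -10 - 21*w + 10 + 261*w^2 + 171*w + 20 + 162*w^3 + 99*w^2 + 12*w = 162*w^3 + 360*w^2 + 162*w + 20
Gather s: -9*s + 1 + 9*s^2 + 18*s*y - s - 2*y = 9*s^2 + s*(18*y - 10) - 2*y + 1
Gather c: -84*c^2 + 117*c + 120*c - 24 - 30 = -84*c^2 + 237*c - 54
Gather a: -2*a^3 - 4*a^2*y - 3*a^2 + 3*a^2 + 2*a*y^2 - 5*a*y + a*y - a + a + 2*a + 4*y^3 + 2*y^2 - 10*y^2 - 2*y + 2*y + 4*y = -2*a^3 - 4*a^2*y + a*(2*y^2 - 4*y + 2) + 4*y^3 - 8*y^2 + 4*y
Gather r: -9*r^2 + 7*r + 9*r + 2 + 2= -9*r^2 + 16*r + 4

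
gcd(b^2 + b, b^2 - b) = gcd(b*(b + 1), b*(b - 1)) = b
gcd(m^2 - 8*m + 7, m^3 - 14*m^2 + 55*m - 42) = m^2 - 8*m + 7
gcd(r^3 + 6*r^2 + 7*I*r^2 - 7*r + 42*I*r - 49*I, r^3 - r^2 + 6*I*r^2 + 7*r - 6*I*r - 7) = r^2 + r*(-1 + 7*I) - 7*I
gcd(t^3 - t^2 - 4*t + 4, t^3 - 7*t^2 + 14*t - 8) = t^2 - 3*t + 2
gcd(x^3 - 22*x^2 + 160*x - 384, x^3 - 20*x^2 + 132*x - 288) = x^2 - 14*x + 48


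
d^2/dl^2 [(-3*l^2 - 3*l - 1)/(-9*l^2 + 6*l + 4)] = 6*(135*l^3 + 189*l^2 + 54*l + 16)/(729*l^6 - 1458*l^5 + 1080*l^3 - 288*l - 64)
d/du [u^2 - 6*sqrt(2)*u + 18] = 2*u - 6*sqrt(2)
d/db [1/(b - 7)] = -1/(b - 7)^2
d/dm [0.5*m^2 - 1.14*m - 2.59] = 1.0*m - 1.14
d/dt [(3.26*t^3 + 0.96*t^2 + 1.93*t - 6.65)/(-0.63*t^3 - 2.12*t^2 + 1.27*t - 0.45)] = (8.88178419700125e-16*t^5 - 6.3064*t^4 + 10.7122*t^3 - 11.6587*t^2 - 29.06*t + 7.577)/(0.3969*t^6 + 2.6712*t^5 + 2.8942*t^4 - 4.8178*t^3 + 3.5209*t^2 - 1.143*t + 0.2025)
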